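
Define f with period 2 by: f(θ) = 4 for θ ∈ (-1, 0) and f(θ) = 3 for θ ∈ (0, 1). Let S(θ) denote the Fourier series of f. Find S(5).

7/2

θ = 5 differs from θ = 1 by 2 full period(s), and the series is 2-periodic.
At θ = 1 the one-sided limits are f(1^-) = 3 and f(1^+) = 4.
By Dirichlet's theorem the series converges to their average, [(3) + (4)]/2 = 7/2.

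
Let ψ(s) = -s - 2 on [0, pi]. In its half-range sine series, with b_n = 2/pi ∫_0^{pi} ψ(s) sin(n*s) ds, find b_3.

2*(-4 - pi)/(3*pi)

b_3 = 2/pi ∫_0^{pi} (-s - 2) sin(3*s) ds.
Integrating by parts (boundary term plus one more integral), an antiderivative of (-s - 2) sin(3*s) is s*cos(3*s)/3 - sin(3*s)/9 + 2*cos(3*s)/3; evaluating from 0 to pi: ∫_{0}^{pi} (-s - 2) sin(3*s) ds = (-pi/3 - 2/3) - (2/3) = -4/3 - pi/3.
Hence b_3 = (2/pi)·(-4/3 - pi/3) = 2*(-4 - pi)/(3*pi).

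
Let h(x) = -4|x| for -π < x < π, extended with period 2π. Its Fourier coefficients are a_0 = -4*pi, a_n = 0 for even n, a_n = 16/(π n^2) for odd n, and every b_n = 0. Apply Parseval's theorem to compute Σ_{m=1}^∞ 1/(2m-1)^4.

Parseval: a_0^2/2 + Σ a_n^2 = (1/π) ∫_{-π}^{π} h(x)^2 dx = 32*pi**2/3.
Subtract a_0^2/2 = 8*pi**2: Σ a_n^2 = 8*pi**2/3.
Only odd n contribute, with a_n^2 = 256/(π^2 n^4), so Σ_{m≥1} 1/(2m-1)^4 = π^2·(8*pi**2/3)/256 = pi**4/96.

pi**4/96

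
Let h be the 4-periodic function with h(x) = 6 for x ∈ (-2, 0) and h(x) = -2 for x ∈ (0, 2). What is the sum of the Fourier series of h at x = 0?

2

At x = 0 the one-sided limits are h(0^-) = 6 and h(0^+) = -2.
By Dirichlet's theorem the series converges to their average, [(6) + (-2)]/2 = 2.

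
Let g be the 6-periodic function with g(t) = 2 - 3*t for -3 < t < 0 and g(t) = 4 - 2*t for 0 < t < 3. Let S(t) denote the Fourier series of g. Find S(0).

At t = 0 the one-sided limits are g(0^-) = 2 and g(0^+) = 4.
By Dirichlet's theorem the series converges to their average, [(2) + (4)]/2 = 3.

3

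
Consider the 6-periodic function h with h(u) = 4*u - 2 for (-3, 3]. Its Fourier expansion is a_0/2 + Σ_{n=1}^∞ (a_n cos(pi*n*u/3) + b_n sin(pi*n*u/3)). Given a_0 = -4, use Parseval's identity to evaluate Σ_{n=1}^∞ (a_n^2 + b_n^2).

96

Parseval: a_0^2/2 + Σ_{n≥1} (a_n^2+b_n^2) = 1/3 ∫_{-3}^{3} h(u)^2 du = 104.
Subtract a_0^2/2 = 8: Σ (a_n^2+b_n^2) = 96.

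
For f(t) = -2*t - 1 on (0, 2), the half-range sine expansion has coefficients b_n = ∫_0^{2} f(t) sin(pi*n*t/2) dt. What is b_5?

-12/(5*pi)

b_5 = ∫_0^{2} (-2*t - 1) sin(5*pi*t/2) dt.
Integrating by parts (boundary term plus one more integral), an antiderivative of (-2*t - 1) sin(5*pi*t/2) is 4*t*cos(5*pi*t/2)/(5*pi) - 8*sin(5*pi*t/2)/(25*pi**2) + 2*cos(5*pi*t/2)/(5*pi); evaluating from 0 to 2: ∫_{0}^{2} (-2*t - 1) sin(5*pi*t/2) dt = (-2/pi) - (2/(5*pi)) = -12/(5*pi).
Hence b_5 = -12/(5*pi).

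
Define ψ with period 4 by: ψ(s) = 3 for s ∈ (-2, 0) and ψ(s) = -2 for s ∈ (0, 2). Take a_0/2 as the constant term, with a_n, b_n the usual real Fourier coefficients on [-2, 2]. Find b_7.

b_7 = 1/2 ∫_{-2}^{2} ψ(s) sin(7*pi*s/2) ds.
Split the integral at the breakpoints.
Directly, an antiderivative of (3) sin(7*pi*s/2) is -6*cos(7*pi*s/2)/(7*pi); evaluating from -2 to 0: ∫_{-2}^{0} (3) sin(7*pi*s/2) ds = (-6/(7*pi)) - (6/(7*pi)) = -12/(7*pi).
Directly, an antiderivative of (-2) sin(7*pi*s/2) is 4*cos(7*pi*s/2)/(7*pi); evaluating from 0 to 2: ∫_{0}^{2} (-2) sin(7*pi*s/2) ds = (-4/(7*pi)) - (4/(7*pi)) = -8/(7*pi).
Summing the pieces and multiplying by (1/2) gives b_7 = -10/(7*pi).

-10/(7*pi)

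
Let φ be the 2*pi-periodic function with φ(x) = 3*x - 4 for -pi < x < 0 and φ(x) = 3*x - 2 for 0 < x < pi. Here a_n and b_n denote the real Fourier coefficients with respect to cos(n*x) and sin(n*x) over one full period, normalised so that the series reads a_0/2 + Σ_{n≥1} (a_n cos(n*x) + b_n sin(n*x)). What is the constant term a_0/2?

a_0 = 1/pi ∫_{-pi}^{pi} φ(x) dx = 1/pi · (-6*pi) = -6.
So the constant term a_0/2 = -3.

-3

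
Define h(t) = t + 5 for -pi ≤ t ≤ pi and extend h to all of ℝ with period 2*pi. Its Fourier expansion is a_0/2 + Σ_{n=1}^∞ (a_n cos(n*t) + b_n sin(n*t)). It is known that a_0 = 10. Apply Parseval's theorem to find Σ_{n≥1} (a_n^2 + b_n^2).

Parseval: a_0^2/2 + Σ_{n≥1} (a_n^2+b_n^2) = 1/pi ∫_{-pi}^{pi} h(t)^2 dt = 2*pi**2/3 + 50.
Subtract a_0^2/2 = 50: Σ (a_n^2+b_n^2) = 2*pi**2/3.

2*pi**2/3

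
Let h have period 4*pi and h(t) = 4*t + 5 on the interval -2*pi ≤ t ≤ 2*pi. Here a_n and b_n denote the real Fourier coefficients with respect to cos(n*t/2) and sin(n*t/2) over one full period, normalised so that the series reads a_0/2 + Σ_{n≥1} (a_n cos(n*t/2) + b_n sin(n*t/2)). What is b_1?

16

b_1 = (1/(2*pi)) ∫_{-2*pi}^{2*pi} h(t) sin(t/2) dt.
Integrating by parts (boundary term plus one more integral), an antiderivative of (4*t + 5) sin(t/2) is -8*t*cos(t/2) + 16*sin(t/2) - 10*cos(t/2); evaluating from -2*pi to 2*pi: ∫_{-2*pi}^{2*pi} (4*t + 5) sin(t/2) dt = (10 + 16*pi) - (10 - 16*pi) = 32*pi.
Hence b_1 = (1/(2*pi))·(32*pi) = 16.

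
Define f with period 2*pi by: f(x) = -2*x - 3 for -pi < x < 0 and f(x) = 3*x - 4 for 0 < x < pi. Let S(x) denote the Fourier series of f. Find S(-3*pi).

x = -3*pi differs from x = -pi by -1 full period(s), and the series is 2*pi-periodic.
At x = -pi the one-sided limits are f(-pi^-) = -4 + 3*pi and f(-pi^+) = -3 + 2*pi.
By Dirichlet's theorem the series converges to their average, [(-4 + 3*pi) + (-3 + 2*pi)]/2 = -7/2 + 5*pi/2.

-7/2 + 5*pi/2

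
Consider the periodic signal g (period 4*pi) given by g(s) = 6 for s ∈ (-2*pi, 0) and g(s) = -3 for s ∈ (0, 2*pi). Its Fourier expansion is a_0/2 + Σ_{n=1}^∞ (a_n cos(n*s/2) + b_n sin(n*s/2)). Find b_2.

0

b_2 = (1/(2*pi)) ∫_{-2*pi}^{2*pi} g(s) sin(s) ds.
Split the integral at the breakpoints.
Directly, an antiderivative of (6) sin(s) is -6*cos(s); evaluating from -2*pi to 0: ∫_{-2*pi}^{0} (6) sin(s) ds = (-6) - (-6) = 0.
Directly, an antiderivative of (-3) sin(s) is 3*cos(s); evaluating from 0 to 2*pi: ∫_{0}^{2*pi} (-3) sin(s) ds = (3) - (3) = 0.
Summing the pieces and multiplying by (1/(2*pi)) gives b_2 = 0.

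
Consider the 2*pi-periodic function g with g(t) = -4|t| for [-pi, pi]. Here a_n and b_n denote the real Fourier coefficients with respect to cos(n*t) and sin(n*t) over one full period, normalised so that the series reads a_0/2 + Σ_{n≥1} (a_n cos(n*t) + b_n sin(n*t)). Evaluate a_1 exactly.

16/pi

a_1 = 1/pi ∫_{-pi}^{pi} g(t) cos(t) dt.
g is even and cos(t) is even, so the integrand is even and a_1 = 2/pi ∫_0^{pi} g(t) cos(t) dt.
Integrating by parts (boundary term plus one more integral), an antiderivative of (-4*t) cos(t) is -4*t*sin(t) - 4*cos(t); evaluating from 0 to pi: ∫_{0}^{pi} (-4*t) cos(t) dt = (4) - (-4) = 8.
Hence a_1 = (2/pi)·(8) = 16/pi.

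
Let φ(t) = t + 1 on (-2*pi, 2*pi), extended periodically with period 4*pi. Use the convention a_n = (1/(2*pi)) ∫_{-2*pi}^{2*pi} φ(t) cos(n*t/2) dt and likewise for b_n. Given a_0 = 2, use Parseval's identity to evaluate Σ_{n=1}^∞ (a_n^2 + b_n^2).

Parseval: a_0^2/2 + Σ_{n≥1} (a_n^2+b_n^2) = (1/(2*pi)) ∫_{-2*pi}^{2*pi} φ(t)^2 dt = 2 + 8*pi**2/3.
Subtract a_0^2/2 = 2: Σ (a_n^2+b_n^2) = 8*pi**2/3.

8*pi**2/3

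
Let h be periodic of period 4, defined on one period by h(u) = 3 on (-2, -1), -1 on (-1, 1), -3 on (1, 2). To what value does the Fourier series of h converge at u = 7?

1

u = 7 differs from u = -1 by 2 full period(s), and the series is 4-periodic.
At u = -1 the one-sided limits are h(-1^-) = 3 and h(-1^+) = -1.
By Dirichlet's theorem the series converges to their average, [(3) + (-1)]/2 = 1.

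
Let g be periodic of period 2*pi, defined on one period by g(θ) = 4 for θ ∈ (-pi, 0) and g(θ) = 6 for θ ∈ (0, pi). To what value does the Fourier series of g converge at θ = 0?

5

At θ = 0 the one-sided limits are g(0^-) = 4 and g(0^+) = 6.
By Dirichlet's theorem the series converges to their average, [(4) + (6)]/2 = 5.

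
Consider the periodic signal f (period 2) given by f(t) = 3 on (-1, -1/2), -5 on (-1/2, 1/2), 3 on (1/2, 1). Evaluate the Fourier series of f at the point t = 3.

3

t = 3 differs from t = -1 by 2 full period(s), and the series is 2-periodic.
f is continuous at t = -1 with value 3, so the series converges to 3 there.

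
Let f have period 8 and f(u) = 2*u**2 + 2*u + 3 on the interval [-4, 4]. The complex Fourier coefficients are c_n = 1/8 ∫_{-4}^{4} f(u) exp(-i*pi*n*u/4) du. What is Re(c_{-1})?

Since f is real-valued, Re(c_{-1}) = 1/8 ∫_{-4}^{4} f(u) cos(-pi*u/4) du = a_{1}/2.
Integrating by parts twice (tabular method), an antiderivative of (2*u**2 + 2*u + 3) cos(-pi*u/4) is 8*u**2*sin(pi*u/4)/pi + 8*u*sin(pi*u/4)/pi + 64*u*cos(pi*u/4)/pi**2 - 256*sin(pi*u/4)/pi**3 + 12*sin(pi*u/4)/pi + 32*cos(pi*u/4)/pi**2; evaluating from -4 to 4: ∫_{-4}^{4} (2*u**2 + 2*u + 3) cos(-pi*u/4) du = (-288/pi**2) - (224/pi**2) = -512/pi**2.
Hence Re(c_{-1}) = (1/8)·(-512/pi**2) = -64/pi**2.

-64/pi**2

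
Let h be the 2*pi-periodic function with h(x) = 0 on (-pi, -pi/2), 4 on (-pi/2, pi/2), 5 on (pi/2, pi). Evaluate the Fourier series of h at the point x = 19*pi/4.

x = 19*pi/4 differs from x = 3*pi/4 by 2 full period(s), and the series is 2*pi-periodic.
h is continuous at x = 3*pi/4 with value 5, so the series converges to 5 there.

5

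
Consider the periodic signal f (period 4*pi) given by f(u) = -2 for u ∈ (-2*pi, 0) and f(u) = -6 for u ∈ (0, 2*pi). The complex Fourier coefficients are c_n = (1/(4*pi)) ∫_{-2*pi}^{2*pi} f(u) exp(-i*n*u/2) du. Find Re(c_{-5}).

0

Since f is real-valued, Re(c_{-5}) = (1/(4*pi)) ∫_{-2*pi}^{2*pi} f(u) cos(-5*u/2) du = a_{5}/2.
Split the integral at the breakpoints.
Directly, an antiderivative of (-2) cos(-5*u/2) is -4*sin(5*u/2)/5; evaluating from -2*pi to 0: ∫_{-2*pi}^{0} (-2) cos(-5*u/2) du = (0) - (0) = 0.
Directly, an antiderivative of (-6) cos(-5*u/2) is -12*sin(5*u/2)/5; evaluating from 0 to 2*pi: ∫_{0}^{2*pi} (-6) cos(-5*u/2) du = (0) - (0) = 0.
So ∫_{-2*pi}^{2*pi} f(u) cos(-5*u/2) du = 0.
Hence Re(c_{-5}) = (1/(4*pi))·(0) = 0.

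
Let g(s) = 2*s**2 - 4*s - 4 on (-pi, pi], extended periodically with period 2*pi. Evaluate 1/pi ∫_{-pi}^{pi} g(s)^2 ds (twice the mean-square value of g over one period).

1/pi ∫_{-pi}^{pi} g(s)^2 ds = 1/pi · (8*pi*(20 + pi**4)/5) = 32 + 8*pi**4/5.

32 + 8*pi**4/5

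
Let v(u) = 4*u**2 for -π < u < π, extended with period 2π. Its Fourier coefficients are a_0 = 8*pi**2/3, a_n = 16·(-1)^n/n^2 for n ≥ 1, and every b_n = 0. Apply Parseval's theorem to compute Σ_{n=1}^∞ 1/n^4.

pi**4/90

Parseval: a_0^2/2 + Σ a_n^2 = (1/π) ∫_{-π}^{π} v(u)^2 du = 32*pi**4/5.
Subtract a_0^2/2 = 32*pi**4/9: Σ a_n^2 = 128*pi**4/45.
Since a_n^2 = 256/n^4, Σ 1/n^4 = pi**4/90.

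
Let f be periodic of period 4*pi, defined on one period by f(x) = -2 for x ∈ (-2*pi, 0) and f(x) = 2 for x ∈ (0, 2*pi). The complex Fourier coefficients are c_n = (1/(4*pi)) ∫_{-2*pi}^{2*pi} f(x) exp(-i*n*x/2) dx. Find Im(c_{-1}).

4/pi

Since f is real-valued, Im(c_{-1}) = -(1/(4*pi)) ∫_{-2*pi}^{2*pi} f(x) sin(-x/2) dx = b_{1}/2.
f is odd and sin(-x/2) is odd, so the integrand is even: ∫_{-2*pi}^{2*pi} f(x) sin(-x/2) dx = 2∫_0^{2*pi} f(x) sin(-x/2) dx.
Directly, an antiderivative of (2) sin(-x/2) is 4*cos(x/2); evaluating from 0 to 2*pi: ∫_{0}^{2*pi} (2) sin(-x/2) dx = (-4) - (4) = -8.
So ∫_{-2*pi}^{2*pi} f(x) sin(-x/2) dx = -16.
Hence Im(c_{-1}) = (-1/(4*pi))·(-16) = 4/pi.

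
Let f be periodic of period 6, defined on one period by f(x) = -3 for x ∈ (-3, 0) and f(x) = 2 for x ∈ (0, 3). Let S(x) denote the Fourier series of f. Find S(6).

-1/2

x = 6 differs from x = 0 by 1 full period(s), and the series is 6-periodic.
At x = 0 the one-sided limits are f(0^-) = -3 and f(0^+) = 2.
By Dirichlet's theorem the series converges to their average, [(-3) + (2)]/2 = -1/2.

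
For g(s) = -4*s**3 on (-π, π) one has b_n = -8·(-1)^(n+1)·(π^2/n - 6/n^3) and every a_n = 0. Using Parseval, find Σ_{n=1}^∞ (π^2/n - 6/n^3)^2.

Parseval: Σ b_n^2 = (1/π) ∫_{-π}^{π} g(s)^2 ds = 32*pi**6/7.
b_n^2 = 64·(π^2/n - 6/n^3)^2, so the sum equals (32*pi**6/7)/64 = pi**6/14.

pi**6/14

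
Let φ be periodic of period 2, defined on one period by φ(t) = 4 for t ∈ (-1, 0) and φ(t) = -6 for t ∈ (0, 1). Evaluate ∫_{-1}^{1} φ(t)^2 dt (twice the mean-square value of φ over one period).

52

∫_{-1}^{1} φ(t)^2 dt = 52.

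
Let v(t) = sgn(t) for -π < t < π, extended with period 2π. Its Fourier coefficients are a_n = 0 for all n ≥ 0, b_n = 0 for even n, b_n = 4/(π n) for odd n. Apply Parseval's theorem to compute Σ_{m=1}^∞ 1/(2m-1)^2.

pi**2/8

Parseval: Σ b_n^2 = (1/π) ∫_{-π}^{π} v(t)^2 dt = 2.
Only odd n contribute, with b_n^2 = 16/(π^2 n^2), so Σ_{m≥1} 1/(2m-1)^2 = π^2·(2)/16 = pi**2/8.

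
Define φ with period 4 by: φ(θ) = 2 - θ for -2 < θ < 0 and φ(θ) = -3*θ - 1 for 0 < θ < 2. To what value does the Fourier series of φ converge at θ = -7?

θ = -7 differs from θ = 1 by -2 full period(s), and the series is 4-periodic.
φ is continuous at θ = 1 with value -4, so the series converges to -4 there.

-4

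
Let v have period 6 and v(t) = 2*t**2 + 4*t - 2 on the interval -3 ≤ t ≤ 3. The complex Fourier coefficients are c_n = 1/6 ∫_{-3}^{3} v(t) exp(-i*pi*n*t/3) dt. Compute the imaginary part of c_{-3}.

Since v is real-valued, Im(c_{-3}) = -1/6 ∫_{-3}^{3} v(t) sin(-pi*t) dt = b_{3}/2.
Integrating by parts twice (tabular method), an antiderivative of (2*t**2 + 4*t - 2) sin(-pi*t) is 2*t**2*cos(pi*t)/pi - 4*t*sin(pi*t)/pi**2 + 4*t*cos(pi*t)/pi - 4*sin(pi*t)/pi**2 - 2*cos(pi*t)/pi - 4*cos(pi*t)/pi**3; evaluating from -3 to 3: ∫_{-3}^{3} (2*t**2 + 4*t - 2) sin(-pi*t) dt = (-28/pi + 4/pi**3) - (-4/pi + 4/pi**3) = -24/pi.
Hence Im(c_{-3}) = (-1/6)·(-24/pi) = 4/pi.

4/pi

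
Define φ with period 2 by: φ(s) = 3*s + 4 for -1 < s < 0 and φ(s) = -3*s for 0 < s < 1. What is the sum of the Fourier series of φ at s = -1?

s = -1 differs from s = 1 by -1 full period(s), and the series is 2-periodic.
At s = 1 the one-sided limits are φ(1^-) = -3 and φ(1^+) = 1.
By Dirichlet's theorem the series converges to their average, [(-3) + (1)]/2 = -1.

-1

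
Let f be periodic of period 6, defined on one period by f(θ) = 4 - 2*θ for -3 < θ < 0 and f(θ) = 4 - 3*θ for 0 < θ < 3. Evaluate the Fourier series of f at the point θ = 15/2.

-1/2

θ = 15/2 differs from θ = 3/2 by 1 full period(s), and the series is 6-periodic.
f is continuous at θ = 3/2 with value -1/2, so the series converges to -1/2 there.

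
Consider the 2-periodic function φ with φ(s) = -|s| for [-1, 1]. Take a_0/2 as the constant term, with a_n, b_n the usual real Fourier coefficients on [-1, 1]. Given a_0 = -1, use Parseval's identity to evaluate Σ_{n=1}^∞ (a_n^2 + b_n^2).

Parseval: a_0^2/2 + Σ_{n≥1} (a_n^2+b_n^2) = ∫_{-1}^{1} φ(s)^2 ds = 2/3.
Subtract a_0^2/2 = 1/2: Σ (a_n^2+b_n^2) = 1/6.

1/6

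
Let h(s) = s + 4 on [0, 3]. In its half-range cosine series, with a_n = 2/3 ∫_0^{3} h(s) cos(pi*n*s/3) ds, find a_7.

a_7 = 2/3 ∫_0^{3} (s + 4) cos(7*pi*s/3) ds.
Integrating by parts (boundary term plus one more integral), an antiderivative of (s + 4) cos(7*pi*s/3) is 3*s*sin(7*pi*s/3)/(7*pi) + 12*sin(7*pi*s/3)/(7*pi) + 9*cos(7*pi*s/3)/(49*pi**2); evaluating from 0 to 3: ∫_{0}^{3} (s + 4) cos(7*pi*s/3) ds = (-9/(49*pi**2)) - (9/(49*pi**2)) = -18/(49*pi**2).
Hence a_7 = (2/3)·(-18/(49*pi**2)) = -12/(49*pi**2).

-12/(49*pi**2)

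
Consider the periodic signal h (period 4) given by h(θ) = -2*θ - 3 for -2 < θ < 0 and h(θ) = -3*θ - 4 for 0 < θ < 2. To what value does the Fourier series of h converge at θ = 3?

θ = 3 differs from θ = -1 by 1 full period(s), and the series is 4-periodic.
h is continuous at θ = -1 with value -1, so the series converges to -1 there.

-1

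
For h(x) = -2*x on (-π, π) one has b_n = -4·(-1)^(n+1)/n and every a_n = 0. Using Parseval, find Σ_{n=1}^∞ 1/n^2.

pi**2/6

Parseval: Σ b_n^2 = (1/π) ∫_{-π}^{π} h(x)^2 dx = 8*pi**2/3.
Σ b_n^2 = Σ 16/n^2, so Σ 1/n^2 = (8*pi**2/3)/16 = pi**2/6.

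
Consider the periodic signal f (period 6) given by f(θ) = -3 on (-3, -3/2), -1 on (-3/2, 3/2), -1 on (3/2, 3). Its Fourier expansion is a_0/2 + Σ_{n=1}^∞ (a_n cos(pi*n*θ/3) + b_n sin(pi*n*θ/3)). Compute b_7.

b_7 = 1/3 ∫_{-3}^{3} f(θ) sin(7*pi*θ/3) dθ.
Split the integral at the breakpoints.
Directly, an antiderivative of (-3) sin(7*pi*θ/3) is 9*cos(7*pi*θ/3)/(7*pi); evaluating from -3 to -3/2: ∫_{-3}^{-3/2} (-3) sin(7*pi*θ/3) dθ = (0) - (-9/(7*pi)) = 9/(7*pi).
Directly, an antiderivative of (-1) sin(7*pi*θ/3) is 3*cos(7*pi*θ/3)/(7*pi); evaluating from -3/2 to 3/2: ∫_{-3/2}^{3/2} (-1) sin(7*pi*θ/3) dθ = (0) - (0) = 0.
Directly, an antiderivative of (-1) sin(7*pi*θ/3) is 3*cos(7*pi*θ/3)/(7*pi); evaluating from 3/2 to 3: ∫_{3/2}^{3} (-1) sin(7*pi*θ/3) dθ = (-3/(7*pi)) - (0) = -3/(7*pi).
Summing the pieces and multiplying by (1/3) gives b_7 = 2/(7*pi).

2/(7*pi)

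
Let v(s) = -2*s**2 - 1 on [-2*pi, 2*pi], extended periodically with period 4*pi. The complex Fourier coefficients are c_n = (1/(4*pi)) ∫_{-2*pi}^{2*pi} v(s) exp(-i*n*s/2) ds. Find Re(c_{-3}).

Since v is real-valued, Re(c_{-3}) = (1/(4*pi)) ∫_{-2*pi}^{2*pi} v(s) cos(-3*s/2) ds = a_{3}/2.
v is even and cos(-3*s/2) is even, so the integrand is even: ∫_{-2*pi}^{2*pi} v(s) cos(-3*s/2) ds = 2∫_0^{2*pi} v(s) cos(-3*s/2) ds.
Integrating by parts twice (tabular method), an antiderivative of (-2*s**2 - 1) cos(-3*s/2) is -4*s**2*sin(3*s/2)/3 - 16*s*cos(3*s/2)/9 + 14*sin(3*s/2)/27; evaluating from 0 to 2*pi: ∫_{0}^{2*pi} (-2*s**2 - 1) cos(-3*s/2) ds = (32*pi/9) - (0) = 32*pi/9.
So ∫_{-2*pi}^{2*pi} v(s) cos(-3*s/2) ds = 64*pi/9.
Hence Re(c_{-3}) = (1/(4*pi))·(64*pi/9) = 16/9.

16/9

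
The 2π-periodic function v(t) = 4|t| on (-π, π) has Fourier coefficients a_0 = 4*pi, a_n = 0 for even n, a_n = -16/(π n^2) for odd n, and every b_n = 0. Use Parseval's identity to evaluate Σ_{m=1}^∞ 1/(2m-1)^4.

Parseval: a_0^2/2 + Σ a_n^2 = (1/π) ∫_{-π}^{π} v(t)^2 dt = 32*pi**2/3.
Subtract a_0^2/2 = 8*pi**2: Σ a_n^2 = 8*pi**2/3.
Only odd n contribute, with a_n^2 = 256/(π^2 n^4), so Σ_{m≥1} 1/(2m-1)^4 = π^2·(8*pi**2/3)/256 = pi**4/96.

pi**4/96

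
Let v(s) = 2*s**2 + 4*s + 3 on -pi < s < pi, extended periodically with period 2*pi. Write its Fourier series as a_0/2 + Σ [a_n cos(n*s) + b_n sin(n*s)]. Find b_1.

8

b_1 = 1/pi ∫_{-pi}^{pi} v(s) sin(s) ds.
Integrating by parts twice (tabular method), an antiderivative of (2*s**2 + 4*s + 3) sin(s) is -2*s**2*cos(s) + 4*s*sin(s) - 4*s*cos(s) + 4*sin(s) + cos(s); evaluating from -pi to pi: ∫_{-pi}^{pi} (2*s**2 + 4*s + 3) sin(s) ds = (-1 + 4*pi + 2*pi**2) - (-4*pi - 1 + 2*pi**2) = 8*pi.
Hence b_1 = (1/pi)·(8*pi) = 8.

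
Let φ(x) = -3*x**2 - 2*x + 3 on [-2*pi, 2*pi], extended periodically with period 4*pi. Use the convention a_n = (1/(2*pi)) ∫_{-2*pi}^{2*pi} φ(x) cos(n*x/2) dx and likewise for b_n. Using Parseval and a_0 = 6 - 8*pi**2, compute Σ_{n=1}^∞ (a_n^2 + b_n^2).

32*pi**2*(5 + 12*pi**2)/15

Parseval: a_0^2/2 + Σ_{n≥1} (a_n^2+b_n^2) = (1/(2*pi)) ∫_{-2*pi}^{2*pi} φ(x)^2 dx = -112*pi**2/3 + 18 + 288*pi**4/5.
Subtract a_0^2/2 = 2*(3 - 4*pi**2)**2: Σ (a_n^2+b_n^2) = 32*pi**2*(5 + 12*pi**2)/15.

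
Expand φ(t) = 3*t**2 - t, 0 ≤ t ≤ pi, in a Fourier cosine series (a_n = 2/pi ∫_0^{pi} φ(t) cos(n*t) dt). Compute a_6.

a_6 = 2/pi ∫_0^{pi} (3*t**2 - t) cos(6*t) dt.
Integrating by parts twice (tabular method), an antiderivative of (3*t**2 - t) cos(6*t) is t**2*sin(6*t)/2 - t*sin(6*t)/6 + t*cos(6*t)/6 - sin(6*t)/36 - cos(6*t)/36; evaluating from 0 to pi: ∫_{0}^{pi} (3*t**2 - t) cos(6*t) dt = (-1/36 + pi/6) - (-1/36) = pi/6.
Hence a_6 = (2/pi)·(pi/6) = 1/3.

1/3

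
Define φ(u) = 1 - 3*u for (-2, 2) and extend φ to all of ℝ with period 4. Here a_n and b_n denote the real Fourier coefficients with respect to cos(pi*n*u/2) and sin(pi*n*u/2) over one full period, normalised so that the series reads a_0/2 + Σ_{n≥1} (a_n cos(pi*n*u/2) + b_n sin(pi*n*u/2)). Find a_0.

2

a_0 = 1/2 ∫_{-2}^{2} φ(u) du = 1/2 · (4) = 2.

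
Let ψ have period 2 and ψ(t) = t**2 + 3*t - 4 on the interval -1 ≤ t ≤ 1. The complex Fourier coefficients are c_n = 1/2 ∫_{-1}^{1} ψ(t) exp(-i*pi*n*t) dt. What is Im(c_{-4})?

Since ψ is real-valued, Im(c_{-4}) = -1/2 ∫_{-1}^{1} ψ(t) sin(-4*pi*t) dt = b_{4}/2.
Integrating by parts twice (tabular method), an antiderivative of (t**2 + 3*t - 4) sin(-4*pi*t) is t**2*cos(4*pi*t)/(4*pi) - t*sin(4*pi*t)/(8*pi**2) + 3*t*cos(4*pi*t)/(4*pi) - 3*sin(4*pi*t)/(16*pi**2) - cos(4*pi*t)/pi - cos(4*pi*t)/(32*pi**3); evaluating from -1 to 1: ∫_{-1}^{1} (t**2 + 3*t - 4) sin(-4*pi*t) dt = (-1/(32*pi**3)) - ((-48*pi**2 - 1)/(32*pi**3)) = 3/(2*pi).
Hence Im(c_{-4}) = (-1/2)·(3/(2*pi)) = -3/(4*pi).

-3/(4*pi)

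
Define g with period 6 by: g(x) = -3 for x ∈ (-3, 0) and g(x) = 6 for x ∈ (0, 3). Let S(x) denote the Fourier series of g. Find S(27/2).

x = 27/2 differs from x = 3/2 by 2 full period(s), and the series is 6-periodic.
g is continuous at x = 3/2 with value 6, so the series converges to 6 there.

6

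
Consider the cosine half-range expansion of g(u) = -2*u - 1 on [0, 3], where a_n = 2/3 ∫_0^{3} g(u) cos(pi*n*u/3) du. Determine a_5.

24/(25*pi**2)

a_5 = 2/3 ∫_0^{3} (-2*u - 1) cos(5*pi*u/3) du.
Integrating by parts (boundary term plus one more integral), an antiderivative of (-2*u - 1) cos(5*pi*u/3) is -6*u*sin(5*pi*u/3)/(5*pi) - 3*sin(5*pi*u/3)/(5*pi) - 18*cos(5*pi*u/3)/(25*pi**2); evaluating from 0 to 3: ∫_{0}^{3} (-2*u - 1) cos(5*pi*u/3) du = (18/(25*pi**2)) - (-18/(25*pi**2)) = 36/(25*pi**2).
Hence a_5 = (2/3)·(36/(25*pi**2)) = 24/(25*pi**2).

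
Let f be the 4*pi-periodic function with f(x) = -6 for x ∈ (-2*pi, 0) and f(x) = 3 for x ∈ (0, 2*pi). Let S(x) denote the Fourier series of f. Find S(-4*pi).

x = -4*pi differs from x = 0 by -1 full period(s), and the series is 4*pi-periodic.
At x = 0 the one-sided limits are f(0^-) = -6 and f(0^+) = 3.
By Dirichlet's theorem the series converges to their average, [(-6) + (3)]/2 = -3/2.

-3/2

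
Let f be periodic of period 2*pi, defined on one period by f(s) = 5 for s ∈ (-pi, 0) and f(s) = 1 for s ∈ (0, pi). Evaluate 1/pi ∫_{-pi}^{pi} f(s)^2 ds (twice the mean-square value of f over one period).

1/pi ∫_{-pi}^{pi} f(s)^2 ds = 1/pi · (26*pi) = 26.

26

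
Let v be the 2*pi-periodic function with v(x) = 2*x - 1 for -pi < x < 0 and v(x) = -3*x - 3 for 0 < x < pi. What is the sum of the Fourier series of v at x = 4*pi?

-2

x = 4*pi differs from x = 0 by 2 full period(s), and the series is 2*pi-periodic.
At x = 0 the one-sided limits are v(0^-) = -1 and v(0^+) = -3.
By Dirichlet's theorem the series converges to their average, [(-1) + (-3)]/2 = -2.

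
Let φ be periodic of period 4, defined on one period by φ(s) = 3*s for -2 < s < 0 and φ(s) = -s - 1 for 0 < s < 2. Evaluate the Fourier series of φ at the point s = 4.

s = 4 differs from s = 0 by 1 full period(s), and the series is 4-periodic.
At s = 0 the one-sided limits are φ(0^-) = 0 and φ(0^+) = -1.
By Dirichlet's theorem the series converges to their average, [(0) + (-1)]/2 = -1/2.

-1/2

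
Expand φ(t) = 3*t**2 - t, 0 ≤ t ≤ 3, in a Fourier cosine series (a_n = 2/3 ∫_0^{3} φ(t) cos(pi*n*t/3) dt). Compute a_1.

a_1 = 2/3 ∫_0^{3} (3*t**2 - t) cos(pi*t/3) dt.
Integrating by parts twice (tabular method), an antiderivative of (3*t**2 - t) cos(pi*t/3) is 9*t**2*sin(pi*t/3)/pi - 3*t*sin(pi*t/3)/pi + 54*t*cos(pi*t/3)/pi**2 - 162*sin(pi*t/3)/pi**3 - 9*cos(pi*t/3)/pi**2; evaluating from 0 to 3: ∫_{0}^{3} (3*t**2 - t) cos(pi*t/3) dt = (-153/pi**2) - (-9/pi**2) = -144/pi**2.
Hence a_1 = (2/3)·(-144/pi**2) = -96/pi**2.

-96/pi**2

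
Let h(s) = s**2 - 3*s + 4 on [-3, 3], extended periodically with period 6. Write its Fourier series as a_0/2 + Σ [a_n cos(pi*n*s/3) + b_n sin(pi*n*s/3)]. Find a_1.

a_1 = 1/3 ∫_{-3}^{3} h(s) cos(pi*s/3) ds.
Integrating by parts twice (tabular method), an antiderivative of (s**2 - 3*s + 4) cos(pi*s/3) is 3*s**2*sin(pi*s/3)/pi - 9*s*sin(pi*s/3)/pi + 18*s*cos(pi*s/3)/pi**2 - 54*sin(pi*s/3)/pi**3 + 12*sin(pi*s/3)/pi - 27*cos(pi*s/3)/pi**2; evaluating from -3 to 3: ∫_{-3}^{3} (s**2 - 3*s + 4) cos(pi*s/3) ds = (-27/pi**2) - (81/pi**2) = -108/pi**2.
Hence a_1 = (1/3)·(-108/pi**2) = -36/pi**2.

-36/pi**2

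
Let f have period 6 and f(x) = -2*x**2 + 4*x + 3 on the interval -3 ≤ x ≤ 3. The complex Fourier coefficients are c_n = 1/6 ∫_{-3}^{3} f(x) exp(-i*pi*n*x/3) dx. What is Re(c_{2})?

Since f is real-valued, Re(c_{2}) = 1/6 ∫_{-3}^{3} f(x) cos(2*pi*x/3) dx = a_{2}/2.
Integrating by parts twice (tabular method), an antiderivative of (-2*x**2 + 4*x + 3) cos(2*pi*x/3) is -3*x**2*sin(2*pi*x/3)/pi + 6*x*sin(2*pi*x/3)/pi - 9*x*cos(2*pi*x/3)/pi**2 + 27*sin(2*pi*x/3)/(2*pi**3) + 9*sin(2*pi*x/3)/(2*pi) + 9*cos(2*pi*x/3)/pi**2; evaluating from -3 to 3: ∫_{-3}^{3} (-2*x**2 + 4*x + 3) cos(2*pi*x/3) dx = (-18/pi**2) - (36/pi**2) = -54/pi**2.
Hence Re(c_{2}) = (1/6)·(-54/pi**2) = -9/pi**2.

-9/pi**2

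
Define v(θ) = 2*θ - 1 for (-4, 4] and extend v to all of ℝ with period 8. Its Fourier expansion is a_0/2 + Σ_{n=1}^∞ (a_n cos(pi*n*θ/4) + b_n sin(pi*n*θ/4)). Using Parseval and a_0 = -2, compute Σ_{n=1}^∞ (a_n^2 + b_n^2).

128/3

Parseval: a_0^2/2 + Σ_{n≥1} (a_n^2+b_n^2) = 1/4 ∫_{-4}^{4} v(θ)^2 dθ = 134/3.
Subtract a_0^2/2 = 2: Σ (a_n^2+b_n^2) = 128/3.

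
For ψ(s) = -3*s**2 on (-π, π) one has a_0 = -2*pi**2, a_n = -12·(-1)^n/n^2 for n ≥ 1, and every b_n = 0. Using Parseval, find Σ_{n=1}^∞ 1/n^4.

pi**4/90

Parseval: a_0^2/2 + Σ a_n^2 = (1/π) ∫_{-π}^{π} ψ(s)^2 ds = 18*pi**4/5.
Subtract a_0^2/2 = 2*pi**4: Σ a_n^2 = 8*pi**4/5.
Since a_n^2 = 144/n^4, Σ 1/n^4 = pi**4/90.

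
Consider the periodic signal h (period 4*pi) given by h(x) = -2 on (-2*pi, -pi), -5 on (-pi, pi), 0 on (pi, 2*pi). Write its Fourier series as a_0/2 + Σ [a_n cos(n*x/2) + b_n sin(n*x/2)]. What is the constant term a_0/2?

a_0 = (1/(2*pi)) ∫_{-2*pi}^{2*pi} h(x) dx = (1/(2*pi)) · (-12*pi) = -6.
So the constant term a_0/2 = -3.

-3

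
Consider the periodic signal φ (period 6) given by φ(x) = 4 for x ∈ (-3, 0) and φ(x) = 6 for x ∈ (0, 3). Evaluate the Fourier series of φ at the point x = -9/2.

x = -9/2 differs from x = 3/2 by -1 full period(s), and the series is 6-periodic.
φ is continuous at x = 3/2 with value 6, so the series converges to 6 there.

6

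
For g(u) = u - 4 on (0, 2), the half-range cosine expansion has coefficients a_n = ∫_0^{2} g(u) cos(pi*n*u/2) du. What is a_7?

-8/(49*pi**2)

a_7 = ∫_0^{2} (u - 4) cos(7*pi*u/2) du.
Integrating by parts (boundary term plus one more integral), an antiderivative of (u - 4) cos(7*pi*u/2) is 2*u*sin(7*pi*u/2)/(7*pi) - 8*sin(7*pi*u/2)/(7*pi) + 4*cos(7*pi*u/2)/(49*pi**2); evaluating from 0 to 2: ∫_{0}^{2} (u - 4) cos(7*pi*u/2) du = (-4/(49*pi**2)) - (4/(49*pi**2)) = -8/(49*pi**2).
Hence a_7 = -8/(49*pi**2).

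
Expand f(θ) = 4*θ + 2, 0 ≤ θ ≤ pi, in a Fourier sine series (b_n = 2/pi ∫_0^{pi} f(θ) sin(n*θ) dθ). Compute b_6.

-4/3

b_6 = 2/pi ∫_0^{pi} (4*θ + 2) sin(6*θ) dθ.
Integrating by parts (boundary term plus one more integral), an antiderivative of (4*θ + 2) sin(6*θ) is -2*θ*cos(6*θ)/3 + sin(6*θ)/9 - cos(6*θ)/3; evaluating from 0 to pi: ∫_{0}^{pi} (4*θ + 2) sin(6*θ) dθ = (-2*pi/3 - 1/3) - (-1/3) = -2*pi/3.
Hence b_6 = (2/pi)·(-2*pi/3) = -4/3.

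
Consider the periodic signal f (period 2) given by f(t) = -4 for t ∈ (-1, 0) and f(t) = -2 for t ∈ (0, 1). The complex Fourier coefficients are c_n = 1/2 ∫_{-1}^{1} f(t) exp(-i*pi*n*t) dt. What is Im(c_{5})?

Since f is real-valued, Im(c_{5}) = -1/2 ∫_{-1}^{1} f(t) sin(5*pi*t) dt = -b_{5}/2.
Split the integral at the breakpoints.
Directly, an antiderivative of (-4) sin(5*pi*t) is 4*cos(5*pi*t)/(5*pi); evaluating from -1 to 0: ∫_{-1}^{0} (-4) sin(5*pi*t) dt = (4/(5*pi)) - (-4/(5*pi)) = 8/(5*pi).
Directly, an antiderivative of (-2) sin(5*pi*t) is 2*cos(5*pi*t)/(5*pi); evaluating from 0 to 1: ∫_{0}^{1} (-2) sin(5*pi*t) dt = (-2/(5*pi)) - (2/(5*pi)) = -4/(5*pi).
So ∫_{-1}^{1} f(t) sin(5*pi*t) dt = 4/(5*pi).
Hence Im(c_{5}) = (-1/2)·(4/(5*pi)) = -2/(5*pi).

-2/(5*pi)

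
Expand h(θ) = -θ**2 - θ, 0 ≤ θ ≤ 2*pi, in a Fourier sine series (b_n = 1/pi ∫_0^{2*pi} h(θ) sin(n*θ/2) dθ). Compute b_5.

b_5 = 1/pi ∫_0^{2*pi} (-θ**2 - θ) sin(5*θ/2) dθ.
Integrating by parts twice (tabular method), an antiderivative of (-θ**2 - θ) sin(5*θ/2) is 2*θ**2*cos(5*θ/2)/5 - 8*θ*sin(5*θ/2)/25 + 2*θ*cos(5*θ/2)/5 - 4*sin(5*θ/2)/25 - 16*cos(5*θ/2)/125; evaluating from 0 to 2*pi: ∫_{0}^{2*pi} (-θ**2 - θ) sin(5*θ/2) dθ = (-8*pi**2/5 - 4*pi/5 + 16/125) - (-16/125) = -8*pi**2/5 - 4*pi/5 + 32/125.
Hence b_5 = (1/pi)·(-8*pi**2/5 - 4*pi/5 + 32/125) = 4*(-50*pi**2 - 25*pi + 8)/(125*pi).

4*(-50*pi**2 - 25*pi + 8)/(125*pi)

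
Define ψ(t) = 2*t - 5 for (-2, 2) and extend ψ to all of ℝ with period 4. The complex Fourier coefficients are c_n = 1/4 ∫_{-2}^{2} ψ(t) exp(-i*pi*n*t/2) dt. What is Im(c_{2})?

2/pi

Since ψ is real-valued, Im(c_{2}) = -1/4 ∫_{-2}^{2} ψ(t) sin(pi*t) dt = -b_{2}/2.
Integrating by parts (boundary term plus one more integral), an antiderivative of (2*t - 5) sin(pi*t) is -2*t*cos(pi*t)/pi + 2*sin(pi*t)/pi**2 + 5*cos(pi*t)/pi; evaluating from -2 to 2: ∫_{-2}^{2} (2*t - 5) sin(pi*t) dt = (1/pi) - (9/pi) = -8/pi.
Hence Im(c_{2}) = (-1/4)·(-8/pi) = 2/pi.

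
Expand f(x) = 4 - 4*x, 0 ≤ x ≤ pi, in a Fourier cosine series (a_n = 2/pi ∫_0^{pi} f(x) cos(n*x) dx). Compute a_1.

a_1 = 2/pi ∫_0^{pi} (4 - 4*x) cos(x) dx.
Integrating by parts (boundary term plus one more integral), an antiderivative of (4 - 4*x) cos(x) is -4*x*sin(x) + 4*sin(x) - 4*cos(x); evaluating from 0 to pi: ∫_{0}^{pi} (4 - 4*x) cos(x) dx = (4) - (-4) = 8.
Hence a_1 = (2/pi)·(8) = 16/pi.

16/pi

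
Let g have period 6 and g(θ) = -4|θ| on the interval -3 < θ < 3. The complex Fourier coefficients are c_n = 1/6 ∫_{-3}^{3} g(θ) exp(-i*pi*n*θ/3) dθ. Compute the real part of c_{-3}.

Since g is real-valued, Re(c_{-3}) = 1/6 ∫_{-3}^{3} g(θ) cos(-pi*θ) dθ = a_{3}/2.
g is even and cos(-pi*θ) is even, so the integrand is even: ∫_{-3}^{3} g(θ) cos(-pi*θ) dθ = 2∫_0^{3} g(θ) cos(-pi*θ) dθ.
Integrating by parts (boundary term plus one more integral), an antiderivative of (-4*θ) cos(-pi*θ) is -4*θ*sin(pi*θ)/pi - 4*cos(pi*θ)/pi**2; evaluating from 0 to 3: ∫_{0}^{3} (-4*θ) cos(-pi*θ) dθ = (4/pi**2) - (-4/pi**2) = 8/pi**2.
So ∫_{-3}^{3} g(θ) cos(-pi*θ) dθ = 16/pi**2.
Hence Re(c_{-3}) = (1/6)·(16/pi**2) = 8/(3*pi**2).

8/(3*pi**2)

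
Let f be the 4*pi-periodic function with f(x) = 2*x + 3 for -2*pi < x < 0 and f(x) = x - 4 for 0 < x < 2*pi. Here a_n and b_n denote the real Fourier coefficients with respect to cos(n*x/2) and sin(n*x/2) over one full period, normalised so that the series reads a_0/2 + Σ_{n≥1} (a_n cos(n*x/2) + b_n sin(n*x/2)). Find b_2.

-3

b_2 = (1/(2*pi)) ∫_{-2*pi}^{2*pi} f(x) sin(x) dx.
Split the integral at the breakpoints.
Integrating by parts (boundary term plus one more integral), an antiderivative of (2*x + 3) sin(x) is -2*x*cos(x) + 2*sin(x) - 3*cos(x); evaluating from -2*pi to 0: ∫_{-2*pi}^{0} (2*x + 3) sin(x) dx = (-3) - (-3 + 4*pi) = -4*pi.
Integrating by parts (boundary term plus one more integral), an antiderivative of (x - 4) sin(x) is -x*cos(x) + sin(x) + 4*cos(x); evaluating from 0 to 2*pi: ∫_{0}^{2*pi} (x - 4) sin(x) dx = (4 - 2*pi) - (4) = -2*pi.
Summing the pieces and multiplying by (1/(2*pi)) gives b_2 = -3.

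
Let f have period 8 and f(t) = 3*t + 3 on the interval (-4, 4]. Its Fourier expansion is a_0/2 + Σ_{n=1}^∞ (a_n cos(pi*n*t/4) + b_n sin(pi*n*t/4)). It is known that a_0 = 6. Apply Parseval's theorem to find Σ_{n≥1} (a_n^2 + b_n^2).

Parseval: a_0^2/2 + Σ_{n≥1} (a_n^2+b_n^2) = 1/4 ∫_{-4}^{4} f(t)^2 dt = 114.
Subtract a_0^2/2 = 18: Σ (a_n^2+b_n^2) = 96.

96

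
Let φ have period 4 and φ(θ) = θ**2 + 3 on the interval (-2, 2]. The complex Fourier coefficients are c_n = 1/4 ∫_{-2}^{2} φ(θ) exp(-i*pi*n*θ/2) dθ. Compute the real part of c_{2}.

2/pi**2

Since φ is real-valued, Re(c_{2}) = 1/4 ∫_{-2}^{2} φ(θ) cos(pi*θ) dθ = a_{2}/2.
φ is even and cos(pi*θ) is even, so the integrand is even: ∫_{-2}^{2} φ(θ) cos(pi*θ) dθ = 2∫_0^{2} φ(θ) cos(pi*θ) dθ.
Integrating by parts twice (tabular method), an antiderivative of (θ**2 + 3) cos(pi*θ) is θ**2*sin(pi*θ)/pi + 2*θ*cos(pi*θ)/pi**2 - 2*sin(pi*θ)/pi**3 + 3*sin(pi*θ)/pi; evaluating from 0 to 2: ∫_{0}^{2} (θ**2 + 3) cos(pi*θ) dθ = (4/pi**2) - (0) = 4/pi**2.
So ∫_{-2}^{2} φ(θ) cos(pi*θ) dθ = 8/pi**2.
Hence Re(c_{2}) = (1/4)·(8/pi**2) = 2/pi**2.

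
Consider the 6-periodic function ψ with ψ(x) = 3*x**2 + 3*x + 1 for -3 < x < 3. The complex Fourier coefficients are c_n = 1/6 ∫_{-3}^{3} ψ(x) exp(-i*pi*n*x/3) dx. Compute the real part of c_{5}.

Since ψ is real-valued, Re(c_{5}) = 1/6 ∫_{-3}^{3} ψ(x) cos(5*pi*x/3) dx = a_{5}/2.
Integrating by parts twice (tabular method), an antiderivative of (3*x**2 + 3*x + 1) cos(5*pi*x/3) is 9*x**2*sin(5*pi*x/3)/(5*pi) + 9*x*sin(5*pi*x/3)/(5*pi) + 54*x*cos(5*pi*x/3)/(25*pi**2) - 162*sin(5*pi*x/3)/(125*pi**3) + 3*sin(5*pi*x/3)/(5*pi) + 27*cos(5*pi*x/3)/(25*pi**2); evaluating from -3 to 3: ∫_{-3}^{3} (3*x**2 + 3*x + 1) cos(5*pi*x/3) dx = (-189/(25*pi**2)) - (27/(5*pi**2)) = -324/(25*pi**2).
Hence Re(c_{5}) = (1/6)·(-324/(25*pi**2)) = -54/(25*pi**2).

-54/(25*pi**2)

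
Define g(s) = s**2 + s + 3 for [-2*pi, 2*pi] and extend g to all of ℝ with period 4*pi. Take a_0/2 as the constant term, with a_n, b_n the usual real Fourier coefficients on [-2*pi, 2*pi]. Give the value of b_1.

4

b_1 = (1/(2*pi)) ∫_{-2*pi}^{2*pi} g(s) sin(s/2) ds.
Integrating by parts twice (tabular method), an antiderivative of (s**2 + s + 3) sin(s/2) is -2*s**2*cos(s/2) + 8*s*sin(s/2) - 2*s*cos(s/2) + 4*sin(s/2) + 10*cos(s/2); evaluating from -2*pi to 2*pi: ∫_{-2*pi}^{2*pi} (s**2 + s + 3) sin(s/2) ds = (-10 + 4*pi + 8*pi**2) - (-4*pi - 10 + 8*pi**2) = 8*pi.
Hence b_1 = (1/(2*pi))·(8*pi) = 4.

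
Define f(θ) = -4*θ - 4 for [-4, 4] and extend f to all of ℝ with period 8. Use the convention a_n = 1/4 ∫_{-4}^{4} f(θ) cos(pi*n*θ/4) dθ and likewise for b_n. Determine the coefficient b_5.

b_5 = 1/4 ∫_{-4}^{4} f(θ) sin(5*pi*θ/4) dθ.
Integrating by parts (boundary term plus one more integral), an antiderivative of (-4*θ - 4) sin(5*pi*θ/4) is 16*θ*cos(5*pi*θ/4)/(5*pi) - 64*sin(5*pi*θ/4)/(25*pi**2) + 16*cos(5*pi*θ/4)/(5*pi); evaluating from -4 to 4: ∫_{-4}^{4} (-4*θ - 4) sin(5*pi*θ/4) dθ = (-16/pi) - (48/(5*pi)) = -128/(5*pi).
Hence b_5 = (1/4)·(-128/(5*pi)) = -32/(5*pi).

-32/(5*pi)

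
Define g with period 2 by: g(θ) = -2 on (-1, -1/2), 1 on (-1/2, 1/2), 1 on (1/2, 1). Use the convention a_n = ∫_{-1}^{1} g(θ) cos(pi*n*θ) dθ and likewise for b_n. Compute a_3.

a_3 = ∫_{-1}^{1} g(θ) cos(3*pi*θ) dθ.
Split the integral at the breakpoints.
Directly, an antiderivative of (-2) cos(3*pi*θ) is -2*sin(3*pi*θ)/(3*pi); evaluating from -1 to -1/2: ∫_{-1}^{-1/2} (-2) cos(3*pi*θ) dθ = (-2/(3*pi)) - (0) = -2/(3*pi).
Directly, an antiderivative of (1) cos(3*pi*θ) is sin(3*pi*θ)/(3*pi); evaluating from -1/2 to 1/2: ∫_{-1/2}^{1/2} (1) cos(3*pi*θ) dθ = (-1/(3*pi)) - (1/(3*pi)) = -2/(3*pi).
Directly, an antiderivative of (1) cos(3*pi*θ) is sin(3*pi*θ)/(3*pi); evaluating from 1/2 to 1: ∫_{1/2}^{1} (1) cos(3*pi*θ) dθ = (0) - (-1/(3*pi)) = 1/(3*pi).
Summing the pieces gives a_3 = -1/pi.

-1/pi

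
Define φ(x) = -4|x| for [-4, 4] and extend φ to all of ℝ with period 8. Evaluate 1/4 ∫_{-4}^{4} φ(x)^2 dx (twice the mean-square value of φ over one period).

512/3

1/4 ∫_{-4}^{4} φ(x)^2 dx = 1/4 · (2048/3) = 512/3.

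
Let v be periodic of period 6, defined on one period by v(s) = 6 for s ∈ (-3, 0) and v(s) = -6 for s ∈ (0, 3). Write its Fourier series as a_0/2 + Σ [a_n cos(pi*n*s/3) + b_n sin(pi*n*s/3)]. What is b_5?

-24/(5*pi)

b_5 = 1/3 ∫_{-3}^{3} v(s) sin(5*pi*s/3) ds.
v is odd and sin(5*pi*s/3) is odd, so the integrand is even and b_5 = 2/3 ∫_0^{3} v(s) sin(5*pi*s/3) ds.
Directly, an antiderivative of (-6) sin(5*pi*s/3) is 18*cos(5*pi*s/3)/(5*pi); evaluating from 0 to 3: ∫_{0}^{3} (-6) sin(5*pi*s/3) ds = (-18/(5*pi)) - (18/(5*pi)) = -36/(5*pi).
Hence b_5 = (2/3)·(-36/(5*pi)) = -24/(5*pi).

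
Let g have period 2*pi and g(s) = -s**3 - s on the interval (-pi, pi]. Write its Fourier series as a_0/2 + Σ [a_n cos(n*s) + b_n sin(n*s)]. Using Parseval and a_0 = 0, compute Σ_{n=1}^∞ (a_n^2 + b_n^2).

Parseval: a_0^2/2 + Σ_{n≥1} (a_n^2+b_n^2) = 1/pi ∫_{-pi}^{pi} g(s)^2 ds = 2*pi**2*(35 + 42*pi**2 + 15*pi**4)/105.
Subtract a_0^2/2 = 0: Σ (a_n^2+b_n^2) = 2*pi**2*(35 + 42*pi**2 + 15*pi**4)/105.

2*pi**2*(35 + 42*pi**2 + 15*pi**4)/105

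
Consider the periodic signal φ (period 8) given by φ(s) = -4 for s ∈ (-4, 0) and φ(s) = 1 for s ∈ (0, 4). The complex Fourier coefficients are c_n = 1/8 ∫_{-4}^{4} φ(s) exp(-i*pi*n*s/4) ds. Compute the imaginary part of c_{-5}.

1/pi

Since φ is real-valued, Im(c_{-5}) = -1/8 ∫_{-4}^{4} φ(s) sin(-5*pi*s/4) ds = b_{5}/2.
Split the integral at the breakpoints.
Directly, an antiderivative of (-4) sin(-5*pi*s/4) is -16*cos(5*pi*s/4)/(5*pi); evaluating from -4 to 0: ∫_{-4}^{0} (-4) sin(-5*pi*s/4) ds = (-16/(5*pi)) - (16/(5*pi)) = -32/(5*pi).
Directly, an antiderivative of (1) sin(-5*pi*s/4) is 4*cos(5*pi*s/4)/(5*pi); evaluating from 0 to 4: ∫_{0}^{4} (1) sin(-5*pi*s/4) ds = (-4/(5*pi)) - (4/(5*pi)) = -8/(5*pi).
So ∫_{-4}^{4} φ(s) sin(-5*pi*s/4) ds = -8/pi.
Hence Im(c_{-5}) = (-1/8)·(-8/pi) = 1/pi.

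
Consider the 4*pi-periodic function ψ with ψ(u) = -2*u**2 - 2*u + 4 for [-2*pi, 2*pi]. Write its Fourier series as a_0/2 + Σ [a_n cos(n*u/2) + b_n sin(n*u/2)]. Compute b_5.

-8/5

b_5 = (1/(2*pi)) ∫_{-2*pi}^{2*pi} ψ(u) sin(5*u/2) du.
Integrating by parts twice (tabular method), an antiderivative of (-2*u**2 - 2*u + 4) sin(5*u/2) is 4*u**2*cos(5*u/2)/5 - 16*u*sin(5*u/2)/25 + 4*u*cos(5*u/2)/5 - 8*sin(5*u/2)/25 - 232*cos(5*u/2)/125; evaluating from -2*pi to 2*pi: ∫_{-2*pi}^{2*pi} (-2*u**2 - 2*u + 4) sin(5*u/2) du = (-16*pi**2/5 - 8*pi/5 + 232/125) - (-16*pi**2/5 + 232/125 + 8*pi/5) = -16*pi/5.
Hence b_5 = (1/(2*pi))·(-16*pi/5) = -8/5.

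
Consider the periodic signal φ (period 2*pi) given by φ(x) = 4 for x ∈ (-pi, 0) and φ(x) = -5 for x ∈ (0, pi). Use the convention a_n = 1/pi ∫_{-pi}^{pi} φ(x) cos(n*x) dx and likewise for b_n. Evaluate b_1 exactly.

b_1 = 1/pi ∫_{-pi}^{pi} φ(x) sin(x) dx.
Split the integral at the breakpoints.
Directly, an antiderivative of (4) sin(x) is -4*cos(x); evaluating from -pi to 0: ∫_{-pi}^{0} (4) sin(x) dx = (-4) - (4) = -8.
Directly, an antiderivative of (-5) sin(x) is 5*cos(x); evaluating from 0 to pi: ∫_{0}^{pi} (-5) sin(x) dx = (-5) - (5) = -10.
Summing the pieces and multiplying by (1/pi) gives b_1 = -18/pi.

-18/pi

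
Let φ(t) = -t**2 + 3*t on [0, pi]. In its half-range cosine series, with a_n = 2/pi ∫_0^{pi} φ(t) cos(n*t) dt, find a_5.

4*(-3 + pi)/(25*pi)

a_5 = 2/pi ∫_0^{pi} (-t**2 + 3*t) cos(5*t) dt.
Integrating by parts twice (tabular method), an antiderivative of (-t**2 + 3*t) cos(5*t) is -t**2*sin(5*t)/5 + 3*t*sin(5*t)/5 - 2*t*cos(5*t)/25 + 2*sin(5*t)/125 + 3*cos(5*t)/25; evaluating from 0 to pi: ∫_{0}^{pi} (-t**2 + 3*t) cos(5*t) dt = (-3/25 + 2*pi/25) - (3/25) = -6/25 + 2*pi/25.
Hence a_5 = (2/pi)·(-6/25 + 2*pi/25) = 4*(-3 + pi)/(25*pi).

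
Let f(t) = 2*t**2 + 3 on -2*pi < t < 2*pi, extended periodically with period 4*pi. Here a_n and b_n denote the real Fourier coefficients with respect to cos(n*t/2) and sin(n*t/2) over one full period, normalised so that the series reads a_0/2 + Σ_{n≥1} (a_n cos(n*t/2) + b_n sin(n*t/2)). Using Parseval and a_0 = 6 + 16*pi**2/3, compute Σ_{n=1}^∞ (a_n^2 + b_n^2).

512*pi**4/45

Parseval: a_0^2/2 + Σ_{n≥1} (a_n^2+b_n^2) = (1/(2*pi)) ∫_{-2*pi}^{2*pi} f(t)^2 dt = 18 + 32*pi**2 + 128*pi**4/5.
Subtract a_0^2/2 = 2*(9 + 8*pi**2)**2/9: Σ (a_n^2+b_n^2) = 512*pi**4/45.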